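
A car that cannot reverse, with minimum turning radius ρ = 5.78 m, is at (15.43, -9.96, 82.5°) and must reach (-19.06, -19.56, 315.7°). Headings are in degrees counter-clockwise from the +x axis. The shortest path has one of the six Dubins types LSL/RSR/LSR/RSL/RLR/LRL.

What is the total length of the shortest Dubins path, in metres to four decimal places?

Let ψ = atan2(Δy, Δx) = atan2(-9.60, -34.49) = -164.4459° be the start→goal bearing.
Normalize: d = |goal − start| / ρ = 35.801119/5.78 = 6.193965, α = (θ_start − ψ) mod 360° = 246.9459° = 4.310019 rad, β = (θ_goal − ψ) mod 360° = 120.1459° = 2.096942 rad.
Common terms: sin α = -0.920136, cos α = -0.391600, sin β = 0.864749, cos β = -0.502204, cos(α−β) = -0.599024, d² = 38.365205. Work in radians in the unit-radius frame; every candidate has L = ρ·(t + p + q).
LSL: p² = 2 + d² − 2cos(α−β) + 2d(sin α − sin β) = 19.452222; p = √p² = 4.410467; φ = atan2(cos β − cos α, d + sin α − sin β) = -0.025080 rad; t = (φ − α) mod 2π = 1.948086 rad, q = (β − φ) mod 2π = 2.122022 rad → L = 5.78·(1.948086 + 4.410467 + 2.122022) = 5.78·8.480575 = 49.017724 m
RSR: p² = 2 + d² − 2cos(α−β) + 2d(sin β − sin α) = 63.674281; p = √p² = 7.979617; φ = atan2(cos α − cos β, d − sin α + sin β) = 0.013861 rad; t = (α − φ) mod 2π = 4.296158 rad, q = (φ − β) mod 2π = 4.200105 rad → L = 5.78·(4.296158 + 7.979617 + 4.200105) = 5.78·16.475879 = 95.230583 m
LSR: p² = d² − 2 + 2cos(α−β) + 2d(sin α + sin β) = 34.481037; p = √p² = 5.872056; φ = atan2(−cos α − cos β, d + sin α + sin β) − atan2(−2, p) = 0.472861 rad; t = (φ − α) mod 2π = 2.446027 rad, q = (φ − β) mod 2π = 4.659105 rad → L = 5.78·(2.446027 + 5.872056 + 4.659105) = 5.78·12.977188 = 75.008145 m
RSL: p² = d² − 2 + 2cos(α−β) − 2d(sin α + sin β) = 35.853278; p = √p² = 5.987761; φ = atan2(cos α + cos β, d − sin α − sin β) − atan2(2, p) = -0.464424 rad; t = (α − φ) mod 2π = 4.774443 rad, q = (β − φ) mod 2π = 2.561365 rad → L = 5.78·(4.774443 + 5.987761 + 2.561365) = 5.78·13.323569 = 77.010228 m
RLR: c = (6 − d² + 2cos(α−β) + 2d(sin α − sin β))/8 = -6.959285, |c| > 1 → infeasible
LRL: c = (6 − d² + 2cos(α−β) − 2d(sin α − sin β))/8 = -1.431528, |c| > 1 → infeasible
Shortest: LSL with L = 49.017724 m ≈ 49.0177 m

49.0177 m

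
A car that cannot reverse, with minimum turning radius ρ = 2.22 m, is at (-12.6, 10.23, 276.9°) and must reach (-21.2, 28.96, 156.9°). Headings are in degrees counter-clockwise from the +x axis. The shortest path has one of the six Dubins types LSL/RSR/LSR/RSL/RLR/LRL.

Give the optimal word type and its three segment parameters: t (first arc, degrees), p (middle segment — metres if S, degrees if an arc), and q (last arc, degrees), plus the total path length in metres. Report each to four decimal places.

Let ψ = atan2(Δy, Δx) = atan2(18.73, -8.60) = 114.6625° be the start→goal bearing.
Normalize: d = |goal − start| / ρ = 20.610019/2.22 = 9.283793, α = (θ_start − ψ) mod 360° = 162.2375° = 2.831578 rad, β = (θ_goal − ψ) mod 360° = 42.2375° = 0.737183 rad.
Common terms: sin α = 0.305073, cos α = -0.952329, sin β = 0.672205, cos β = 0.740365, cos(α−β) = -0.500000, d² = 86.188804. Work in radians in the unit-radius frame; every candidate has L = ρ·(t + p + q).
LSL: p² = 2 + d² − 2cos(α−β) + 2d(sin α − sin β) = 82.372040; p = √p² = 9.075904; φ = atan2(cos β − cos α, d + sin α − sin β) = 0.187603 rad; t = (φ − α) mod 2π = 3.639210 rad, q = (β − φ) mod 2π = 0.549580 rad → L = 2.22·(3.639210 + 9.075904 + 0.549580) = 2.22·13.264695 = 29.447622 m
RSR: p² = 2 + d² − 2cos(α−β) + 2d(sin β − sin α) = 96.005567; p = √p² = 9.798243; φ = atan2(cos α − cos β, d − sin α + sin β) = -0.173626 rad; t = (α − φ) mod 2π = 3.005204 rad, q = (φ − β) mod 2π = 5.372376 rad → L = 2.22·(3.005204 + 9.798243 + 5.372376) = 2.22·18.175823 = 40.350328 m
LSR: p² = d² − 2 + 2cos(α−β) + 2d(sin α + sin β) = 101.334486; p = √p² = 10.066503; φ = atan2(−cos α − cos β, d + sin α + sin β) − atan2(−2, p) = 0.216779 rad; t = (φ − α) mod 2π = 3.668386 rad, q = (φ − β) mod 2π = 5.762781 rad → L = 2.22·(3.668386 + 10.066503 + 5.762781) = 2.22·19.497671 = 43.284829 m
RSL: p² = d² − 2 + 2cos(α−β) − 2d(sin α + sin β) = 65.043121; p = √p² = 8.064932; φ = atan2(cos α + cos β, d − sin α − sin β) − atan2(2, p) = -0.268596 rad; t = (α − φ) mod 2π = 3.100174 rad, q = (β − φ) mod 2π = 1.005779 rad → L = 2.22·(3.100174 + 8.064932 + 1.005779) = 2.22·12.170884 = 27.019362 m
RLR: c = (6 − d² + 2cos(α−β) + 2d(sin α − sin β))/8 = -11.000696, |c| > 1 → infeasible
LRL: c = (6 − d² + 2cos(α−β) − 2d(sin α − sin β))/8 = -9.296505, |c| > 1 → infeasible
Shortest: RSL with L = 27.019362 m ≈ 27.0194 m
Convert RSL to answer units (arcs ×180/π): t = 3.100174·180/π = 177.6269°, p = ρ·p = 2.22·8.064932 = 17.9041 m, q = 1.005779·180/π = 57.6269°, L = 27.0194 m.

RSL: t = 177.6269°, p = 17.9041 m, q = 57.6269°, L = 27.0194 m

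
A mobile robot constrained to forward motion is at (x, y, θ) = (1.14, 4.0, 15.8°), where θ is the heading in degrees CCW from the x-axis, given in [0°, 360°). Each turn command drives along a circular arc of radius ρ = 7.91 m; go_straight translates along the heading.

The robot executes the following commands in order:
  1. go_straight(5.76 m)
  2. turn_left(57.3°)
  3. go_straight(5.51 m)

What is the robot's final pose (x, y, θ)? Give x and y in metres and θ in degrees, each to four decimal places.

(13.6988, 16.1521, 73.1000°)

set_pose: (x, y, θ) = (1.1400, 4.0000, 15.8000°), ρ = 7.91
go_straight(5.76): x += 5.76·cos θ, y += 5.76·sin θ → (6.6824, 5.5683, 15.8000°)
turn_left(57.3°): centre at ρ to the left, rotate +57.3° → (12.0970, 10.8800, 73.1000°)
go_straight(5.51): x += 5.51·cos θ, y += 5.51·sin θ → (13.6988, 16.1521, 73.1000°)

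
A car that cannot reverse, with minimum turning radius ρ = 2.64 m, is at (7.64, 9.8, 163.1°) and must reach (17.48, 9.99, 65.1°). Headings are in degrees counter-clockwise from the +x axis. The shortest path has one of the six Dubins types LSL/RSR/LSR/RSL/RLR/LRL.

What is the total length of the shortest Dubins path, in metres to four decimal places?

20.4446 m

Let ψ = atan2(Δy, Δx) = atan2(0.19, 9.84) = 1.1062° be the start→goal bearing.
Normalize: d = |goal − start| / ρ = 9.841834/2.64 = 3.727967, α = (θ_start − ψ) mod 360° = 161.9938° = 2.827325 rad, β = (θ_goal − ψ) mod 360° = 63.9938° = 1.116903 rad.
Common terms: sin α = 0.309120, cos α = -0.951023, sin β = 0.898747, cos β = 0.438468, cos(α−β) = -0.139173, d² = 13.897742. Work in radians in the unit-radius frame; every candidate has L = ρ·(t + p + q).
LSL: p² = 2 + d² − 2cos(α−β) + 2d(sin α − sin β) = 11.779867; p = √p² = 3.432181; φ = atan2(cos β − cos α, d + sin α − sin β) = 0.416806 rad; t = (φ − α) mod 2π = 3.872666 rad, q = (β − φ) mod 2π = 0.700097 rad → L = 2.64·(3.872666 + 3.432181 + 0.700097) = 2.64·8.004944 = 21.133051 m
RSR: p² = 2 + d² − 2cos(α−β) + 2d(sin β − sin α) = 20.572309; p = √p² = 4.535671; φ = atan2(cos α − cos β, d − sin α + sin β) = -0.311354 rad; t = (α − φ) mod 2π = 3.138679 rad, q = (φ − β) mod 2π = 4.854929 rad → L = 2.64·(3.138679 + 4.535671 + 4.854929) = 2.64·12.529279 = 33.077296 m
LSR: p² = d² − 2 + 2cos(α−β) + 2d(sin α + sin β) = 20.625168; p = √p² = 4.541494; φ = atan2(−cos α − cos β, d + sin α + sin β) − atan2(−2, p) = 0.518301 rad; t = (φ − α) mod 2π = 3.974161 rad, q = (φ − β) mod 2π = 5.684584 rad → L = 2.64·(3.974161 + 4.541494 + 5.684584) = 2.64·14.200239 = 37.488630 m
RSL: p² = d² − 2 + 2cos(α−β) − 2d(sin α + sin β) = 2.613622; p = √p² = 1.616670; φ = atan2(cos α + cos β, d − sin α − sin β) − atan2(2, p) = -1.091644 rad; t = (α − φ) mod 2π = 3.918969 rad, q = (β − φ) mod 2π = 2.208546 rad → L = 2.64·(3.918969 + 1.616670 + 2.208546) = 2.64·7.744185 = 20.444650 m
RLR: c = (6 − d² + 2cos(α−β) + 2d(sin α − sin β))/8 = -1.571539, |c| > 1 → infeasible
LRL: c = (6 − d² + 2cos(α−β) − 2d(sin α − sin β))/8 = -0.472483; p = 2π − arccos c = 4.220283 rad; φ = atan2(cos β − cos α, d + sin α − sin β) = 0.416806 rad; t = (φ − α + p/2) mod 2π = 5.982807 rad, q = (β − α − t + p) mod 2π = 2.810238 rad → L = 2.64·(5.982807 + 4.220283 + 2.810238) = 2.64·13.013328 = 34.355186 m
Shortest: RSL with L = 20.444650 m ≈ 20.4446 m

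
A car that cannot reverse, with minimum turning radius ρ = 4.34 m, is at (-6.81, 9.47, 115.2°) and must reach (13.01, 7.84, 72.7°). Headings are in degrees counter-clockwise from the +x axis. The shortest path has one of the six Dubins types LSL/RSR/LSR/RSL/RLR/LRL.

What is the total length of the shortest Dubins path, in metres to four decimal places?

Let ψ = atan2(Δy, Δx) = atan2(-1.63, 19.82) = -4.7014° be the start→goal bearing.
Normalize: d = |goal − start| / ρ = 19.886913/4.34 = 4.582238, α = (θ_start − ψ) mod 360° = 119.9014° = 2.092675 rad, β = (θ_goal − ψ) mod 360° = 77.4014° = 1.350910 rad.
Common terms: sin α = 0.866884, cos α = -0.498509, sin β = 0.975922, cos β = 0.218119, cos(α−β) = 0.737277, d² = 20.996905. Work in radians in the unit-radius frame; every candidate has L = ρ·(t + p + q).
LSL: p² = 2 + d² − 2cos(α−β) + 2d(sin α − sin β) = 20.523074; p = √p² = 4.530240; φ = atan2(cos β − cos α, d + sin α − sin β) = 0.158855 rad; t = (φ − α) mod 2π = 4.349365 rad, q = (β − φ) mod 2π = 1.192055 rad → L = 4.34·(4.349365 + 4.530240 + 1.192055) = 4.34·10.071660 = 43.711006 m
RSR: p² = 2 + d² − 2cos(α−β) + 2d(sin β − sin α) = 22.521626; p = √p² = 4.745695; φ = atan2(cos α − cos β, d − sin α + sin β) = -0.151586 rad; t = (α − φ) mod 2π = 2.244261 rad, q = (φ − β) mod 2π = 4.780690 rad → L = 4.34·(2.244261 + 4.745695 + 4.780690) = 4.34·11.770646 = 51.084603 m
LSR: p² = d² − 2 + 2cos(α−β) + 2d(sin α + sin β) = 37.359815; p = √p² = 6.112268; φ = atan2(−cos α − cos β, d + sin α + sin β) − atan2(−2, p) = 0.359843 rad; t = (φ − α) mod 2π = 4.550353 rad, q = (φ − β) mod 2π = 5.292118 rad → L = 4.34·(4.550353 + 6.112268 + 5.292118) = 4.34·15.954739 = 69.243568 m
RSL: p² = d² − 2 + 2cos(α−β) − 2d(sin α + sin β) = 3.583104; p = √p² = 1.892909; φ = atan2(cos α + cos β, d − sin α − sin β) − atan2(2, p) = -0.914899 rad; t = (α − φ) mod 2π = 3.007574 rad, q = (β − φ) mod 2π = 2.265809 rad → L = 4.34·(3.007574 + 1.892909 + 2.265809) = 4.34·7.166291 = 31.101704 m
RLR: c = (6 − d² + 2cos(α−β) + 2d(sin α − sin β))/8 = -1.815203, |c| > 1 → infeasible
LRL: c = (6 − d² + 2cos(α−β) − 2d(sin α − sin β))/8 = -1.565384, |c| > 1 → infeasible
Shortest: RSL with L = 31.101704 m ≈ 31.1017 m

31.1017 m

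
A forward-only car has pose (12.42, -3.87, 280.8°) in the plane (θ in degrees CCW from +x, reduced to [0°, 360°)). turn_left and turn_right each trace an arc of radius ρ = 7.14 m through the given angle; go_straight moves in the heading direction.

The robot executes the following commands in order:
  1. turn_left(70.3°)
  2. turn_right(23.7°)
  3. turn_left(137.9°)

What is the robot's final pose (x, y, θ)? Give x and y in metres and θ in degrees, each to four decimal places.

set_pose: (x, y, θ) = (12.4200, -3.8700, 280.8000°), ρ = 7.14
turn_left(70.3°): centre at ρ to the left, rotate +70.3° → (18.3289, -9.5861, 351.1000°)
turn_right(23.7°): centre at ρ to the right, rotate −23.7° → (21.0711, -10.6251, 327.4000°)
turn_left(137.9°): centre at ρ to the left, rotate +137.9° → (31.8049, -2.7259, 465.3000° ≡ 105.3000°)

(31.8049, -2.7259, 105.3000°)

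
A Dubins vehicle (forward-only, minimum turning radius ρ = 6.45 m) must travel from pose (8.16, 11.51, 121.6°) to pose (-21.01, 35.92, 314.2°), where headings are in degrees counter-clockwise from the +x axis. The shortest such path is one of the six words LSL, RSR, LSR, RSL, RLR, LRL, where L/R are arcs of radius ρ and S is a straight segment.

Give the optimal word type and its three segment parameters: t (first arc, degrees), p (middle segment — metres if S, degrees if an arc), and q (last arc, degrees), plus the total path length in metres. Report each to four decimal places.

RSL: t = 1.0584°, p = 37.2504 m, q = 193.6584°, L = 59.1704 m

Let ψ = atan2(Δy, Δx) = atan2(24.41, -29.17) = 140.0768° be the start→goal bearing.
Normalize: d = |goal − start| / ρ = 38.035996/6.45 = 5.897054, α = (θ_start − ψ) mod 360° = 341.5232° = 5.960705 rad, β = (θ_goal − ψ) mod 360° = 174.1232° = 3.039024 rad.
Common terms: sin α = -0.316920, cos α = 0.948452, sin β = 0.102389, cos β = -0.994744, cos(α−β) = -0.975917, d² = 34.775242. Work in radians in the unit-radius frame; every candidate has L = ρ·(t + p + q).
LSL: p² = 2 + d² − 2cos(α−β) + 2d(sin α − sin β) = 33.781692; p = √p² = 5.812202; φ = atan2(cos β − cos α, d + sin α − sin β) = -0.340895 rad; t = (φ − α) mod 2π = 6.264771 rad, q = (β − φ) mod 2π = 3.379918 rad → L = 6.45·(6.264771 + 5.812202 + 3.379918) = 6.45·15.456891 = 99.696950 m
RSR: p² = 2 + d² − 2cos(α−β) + 2d(sin β − sin α) = 43.672459; p = √p² = 6.608514; φ = atan2(cos α − cos β, d − sin α + sin β) = 0.298456 rad; t = (α − φ) mod 2π = 5.662249 rad, q = (φ − β) mod 2π = 3.542617 rad → L = 6.45·(5.662249 + 6.608514 + 3.542617) = 6.45·15.813381 = 101.996305 m
LSR: p² = d² − 2 + 2cos(α−β) + 2d(sin α + sin β) = 28.293208; p = √p² = 5.319136; φ = atan2(−cos α − cos β, d + sin α + sin β) − atan2(−2, p) = 0.367794 rad; t = (φ − α) mod 2π = 0.690275 rad, q = (φ − β) mod 2π = 3.611956 rad → L = 6.45·(0.690275 + 5.319136 + 3.611956) = 6.45·9.621367 = 62.057815 m
RSL: p² = d² − 2 + 2cos(α−β) − 2d(sin α + sin β) = 33.353609; p = √p² = 5.775258; φ = atan2(cos α + cos β, d − sin α − sin β) − atan2(2, p) = -0.340954 rad; t = (α − φ) mod 2π = 0.018473 rad, q = (β − φ) mod 2π = 3.379977 rad → L = 6.45·(0.018473 + 5.775258 + 3.379977) = 6.45·9.173708 = 59.170418 m
RLR: c = (6 − d² + 2cos(α−β) + 2d(sin α − sin β))/8 = -4.459057, |c| > 1 → infeasible
LRL: c = (6 − d² + 2cos(α−β) − 2d(sin α − sin β))/8 = -3.222712, |c| > 1 → infeasible
Shortest: RSL with L = 59.170418 m ≈ 59.1704 m
Convert RSL to answer units (arcs ×180/π): t = 0.018473·180/π = 1.0584°, p = ρ·p = 6.45·5.775258 = 37.2504 m, q = 3.379977·180/π = 193.6584°, L = 59.1704 m.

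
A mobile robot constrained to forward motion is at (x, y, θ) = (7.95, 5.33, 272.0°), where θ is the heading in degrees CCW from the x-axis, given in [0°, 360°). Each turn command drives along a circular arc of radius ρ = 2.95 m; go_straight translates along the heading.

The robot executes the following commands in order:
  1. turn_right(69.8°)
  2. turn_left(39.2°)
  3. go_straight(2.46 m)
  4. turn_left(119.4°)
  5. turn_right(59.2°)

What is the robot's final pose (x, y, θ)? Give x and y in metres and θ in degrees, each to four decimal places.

(8.6484, -6.7491, 301.6000°)

set_pose: (x, y, θ) = (7.9500, 5.3300, 272.0000°), ρ = 2.95
turn_right(69.8°): centre at ρ to the right, rotate −69.8° → (6.1164, 2.4957, 202.2000°)
turn_left(39.2°): centre at ρ to the left, rotate +39.2° → (4.6410, 1.1766, 241.4000°)
go_straight(2.46): x += 2.46·cos θ, y += 2.46·sin θ → (3.4634, -0.9833, 241.4000°)
turn_left(119.4°): centre at ρ to the left, rotate +119.4° → (6.0947, -5.3451, 360.8000° ≡ 0.8000°)
turn_right(59.2°): centre at ρ to the right, rotate −59.2° → (8.6484, -6.7491, -58.4000° ≡ 301.6000°)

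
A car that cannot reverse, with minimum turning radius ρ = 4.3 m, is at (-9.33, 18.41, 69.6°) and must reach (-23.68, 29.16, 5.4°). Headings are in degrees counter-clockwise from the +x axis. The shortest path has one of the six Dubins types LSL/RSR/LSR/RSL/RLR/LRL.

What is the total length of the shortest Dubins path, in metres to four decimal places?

Let ψ = atan2(Δy, Δx) = atan2(10.75, -14.35) = 143.1621° be the start→goal bearing.
Normalize: d = |goal − start| / ρ = 17.930003/4.3 = 4.169768, α = (θ_start − ψ) mod 360° = 286.4379° = 4.999285 rad, β = (θ_goal − ψ) mod 360° = 222.2379° = 3.878784 rad.
Common terms: sin α = -0.959127, cos α = 0.282977, sin β = -0.672211, cos β = -0.740360, cos(α−β) = 0.435231, d² = 17.386966. Work in radians in the unit-radius frame; every candidate has L = ρ·(t + p + q).
LSL: p² = 2 + d² − 2cos(α−β) + 2d(sin α − sin β) = 16.123759; p = √p² = 4.015440; φ = atan2(cos β − cos α, d + sin α − sin β) = -0.257693 rad; t = (φ − α) mod 2π = 1.026207 rad, q = (β − φ) mod 2π = 4.136477 rad → L = 4.3·(1.026207 + 4.015440 + 4.136477) = 4.3·9.178124 = 39.465933 m
RSR: p² = 2 + d² − 2cos(α−β) + 2d(sin β − sin α) = 20.909248; p = √p² = 4.572663; φ = atan2(cos α − cos β, d − sin α + sin β) = 0.225706 rad; t = (α − φ) mod 2π = 4.773579 rad, q = (φ − β) mod 2π = 2.630107 rad → L = 4.3·(4.773579 + 4.572663 + 2.630107) = 4.3·11.976350 = 51.498304 m
LSR: p² = d² − 2 + 2cos(α−β) + 2d(sin α + sin β) = 2.652827; p = √p² = 1.628750; φ = atan2(−cos α − cos β, d + sin α + sin β) − atan2(−2, p) = 1.065622 rad; t = (φ − α) mod 2π = 2.349522 rad, q = (φ − β) mod 2π = 3.470023 rad → L = 4.3·(2.349522 + 1.628750 + 3.470023) = 4.3·7.448296 = 32.027671 m
RSL: p² = d² − 2 + 2cos(α−β) − 2d(sin α + sin β) = 29.862029; p = √p² = 5.464616; φ = atan2(cos α + cos β, d − sin α − sin β) − atan2(2, p) = -0.429530 rad; t = (α − φ) mod 2π = 5.428816 rad, q = (β − φ) mod 2π = 4.308314 rad → L = 4.3·(5.428816 + 5.464616 + 4.308314) = 4.3·15.201746 = 65.367507 m
RLR: c = (6 − d² + 2cos(α−β) + 2d(sin α − sin β))/8 = -1.613656, |c| > 1 → infeasible
LRL: c = (6 − d² + 2cos(α−β) − 2d(sin α − sin β))/8 = -1.015470, |c| > 1 → infeasible
Shortest: LSR with L = 32.027671 m ≈ 32.0277 m

32.0277 m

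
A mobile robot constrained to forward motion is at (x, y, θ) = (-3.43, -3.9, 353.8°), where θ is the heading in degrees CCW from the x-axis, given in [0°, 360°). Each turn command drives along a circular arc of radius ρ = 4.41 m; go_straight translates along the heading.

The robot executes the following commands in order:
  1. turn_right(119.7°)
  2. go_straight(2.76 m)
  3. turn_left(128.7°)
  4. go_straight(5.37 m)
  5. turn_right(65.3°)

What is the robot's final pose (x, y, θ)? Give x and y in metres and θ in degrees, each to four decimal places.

(11.3261, -22.2026, 297.5000°)

set_pose: (x, y, θ) = (-3.4300, -3.9000, 353.8000°), ρ = 4.41
turn_right(119.7°): centre at ρ to the right, rotate −119.7° → (-0.3340, -10.8701, 234.1000°)
go_straight(2.76): x += 2.76·cos θ, y += 2.76·sin θ → (-1.9524, -13.1058, 234.1000°)
turn_left(128.7°): centre at ρ to the left, rotate +128.7° → (1.8353, -20.0965, 362.8000° ≡ 2.8000°)
go_straight(5.37): x += 5.37·cos θ, y += 5.37·sin θ → (7.1989, -19.8341, 2.8000°)
turn_right(65.3°): centre at ρ to the right, rotate −65.3° → (11.3261, -22.2026, -62.5000° ≡ 297.5000°)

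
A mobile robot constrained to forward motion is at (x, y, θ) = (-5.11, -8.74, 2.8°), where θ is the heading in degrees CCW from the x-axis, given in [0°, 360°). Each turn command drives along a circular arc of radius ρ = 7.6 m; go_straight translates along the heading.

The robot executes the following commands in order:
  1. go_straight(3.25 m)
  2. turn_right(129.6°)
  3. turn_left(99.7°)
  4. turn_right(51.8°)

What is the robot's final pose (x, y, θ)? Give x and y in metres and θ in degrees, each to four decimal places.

(11.2120, -37.3454, 281.1000°)

set_pose: (x, y, θ) = (-5.1100, -8.7400, 2.8000°), ρ = 7.6
go_straight(3.25): x += 3.25·cos θ, y += 3.25·sin θ → (-1.8639, -8.5812, 2.8000°)
turn_right(129.6°): centre at ρ to the right, rotate −129.6° → (4.5929, -20.7247, -126.8000° ≡ 233.2000°)
turn_left(99.7°): centre at ρ to the left, rotate +99.7° → (7.2164, -32.0429, 332.9000°)
turn_right(51.8°): centre at ρ to the right, rotate −51.8° → (11.2120, -37.3454, 281.1000°)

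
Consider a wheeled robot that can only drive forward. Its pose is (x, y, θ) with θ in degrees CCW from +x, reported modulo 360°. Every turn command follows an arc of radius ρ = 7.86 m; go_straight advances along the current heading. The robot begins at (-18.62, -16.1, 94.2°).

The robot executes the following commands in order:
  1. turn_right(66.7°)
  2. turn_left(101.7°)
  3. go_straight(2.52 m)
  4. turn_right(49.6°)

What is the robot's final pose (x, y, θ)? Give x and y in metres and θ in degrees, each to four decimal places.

set_pose: (x, y, θ) = (-18.6200, -16.1000, 94.2000°), ρ = 7.86
turn_right(66.7°): centre at ρ to the right, rotate −66.7° → (-14.4105, -8.5524, 27.5000°)
turn_left(101.7°): centre at ρ to the left, rotate +101.7° → (-11.9487, 3.3872, 129.2000°)
go_straight(2.52): x += 2.52·cos θ, y += 2.52·sin θ → (-13.5414, 5.3401, 129.2000°)
turn_right(49.6°): centre at ρ to the right, rotate −49.6° → (-15.1813, 11.7267, 79.6000°)

(-15.1813, 11.7267, 79.6000°)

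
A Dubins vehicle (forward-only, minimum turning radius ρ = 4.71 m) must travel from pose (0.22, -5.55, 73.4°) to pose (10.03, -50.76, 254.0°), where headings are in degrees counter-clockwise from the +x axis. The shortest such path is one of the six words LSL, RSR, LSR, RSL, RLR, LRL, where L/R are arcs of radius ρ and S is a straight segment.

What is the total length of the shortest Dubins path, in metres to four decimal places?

Let ψ = atan2(Δy, Δx) = atan2(-45.21, 9.81) = -77.7573° be the start→goal bearing.
Normalize: d = |goal − start| / ρ = 46.262082/4.71 = 9.822098, α = (θ_start − ψ) mod 360° = 151.1573° = 2.638193 rad, β = (θ_goal − ψ) mod 360° = 331.7573° = 5.790258 rad.
Common terms: sin α = 0.482406, cos α = -0.875948, sin β = -0.473207, cos β = 0.880951, cos(α−β) = -0.999945, d² = 96.473609. Work in radians in the unit-radius frame; every candidate has L = ρ·(t + p + q).
LSL: p² = 2 + d² − 2cos(α−β) + 2d(sin α − sin β) = 119.245754; p = √p² = 10.919970; φ = atan2(cos β − cos α, d + sin α − sin β) = 0.161591 rad; t = (φ − α) mod 2π = 3.806583 rad, q = (β − φ) mod 2π = 5.628667 rad → L = 4.71·(3.806583 + 10.919970 + 5.628667) = 4.71·20.355220 = 95.873088 m
RSR: p² = 2 + d² − 2cos(α−β) + 2d(sin β − sin α) = 81.701246; p = √p² = 9.038874; φ = atan2(cos α − cos β, d − sin α + sin β) = -0.195617 rad; t = (α − φ) mod 2π = 2.833810 rad, q = (φ − β) mod 2π = 0.297311 rad → L = 4.71·(2.833810 + 9.038874 + 0.297311) = 4.71·12.169995 = 57.320676 m
LSR: p² = d² − 2 + 2cos(α−β) + 2d(sin α + sin β) = 92.654430; p = √p² = 9.625717; φ = atan2(−cos α − cos β, d + sin α + sin β) − atan2(−2, p) = 0.204353 rad; t = (φ − α) mod 2π = 3.849345 rad, q = (φ − β) mod 2π = 0.697281 rad → L = 4.71·(3.849345 + 9.625717 + 0.697281) = 4.71·14.172343 = 66.751735 m
RSL: p² = d² − 2 + 2cos(α−β) − 2d(sin α + sin β) = 92.293009; p = √p² = 9.606925; φ = atan2(cos α + cos β, d − sin α − sin β) − atan2(2, p) = -0.204742 rad; t = (α − φ) mod 2π = 2.842935 rad, q = (β − φ) mod 2π = 5.994999 rad → L = 4.71·(2.842935 + 9.606925 + 5.994999) = 4.71·18.444859 = 86.875285 m
RLR: c = (6 − d² + 2cos(α−β) + 2d(sin α − sin β))/8 = -9.212656, |c| > 1 → infeasible
LRL: c = (6 − d² + 2cos(α−β) − 2d(sin α − sin β))/8 = -13.905719, |c| > 1 → infeasible
Shortest: RSR with L = 57.320676 m ≈ 57.3207 m

57.3207 m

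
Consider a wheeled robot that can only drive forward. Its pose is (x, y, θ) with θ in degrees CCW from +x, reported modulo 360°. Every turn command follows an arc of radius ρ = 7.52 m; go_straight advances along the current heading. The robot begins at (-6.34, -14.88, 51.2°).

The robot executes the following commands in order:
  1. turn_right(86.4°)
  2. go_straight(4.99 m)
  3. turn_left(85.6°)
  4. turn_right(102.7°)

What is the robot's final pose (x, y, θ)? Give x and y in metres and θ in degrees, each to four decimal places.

(29.8062, -15.1668, 307.7000°)

set_pose: (x, y, θ) = (-6.3400, -14.8800, 51.2000°), ρ = 7.52
turn_right(86.4°): centre at ρ to the right, rotate −86.4° → (3.8554, -13.4471, -35.2000° ≡ 324.8000°)
go_straight(4.99): x += 4.99·cos θ, y += 4.99·sin θ → (7.9329, -16.3235, 324.8000°)
turn_left(85.6°): centre at ρ to the left, rotate +85.6° → (18.0620, -14.9720, 410.4000° ≡ 50.4000°)
turn_right(102.7°): centre at ρ to the right, rotate −102.7° → (29.8062, -15.1668, -52.3000° ≡ 307.7000°)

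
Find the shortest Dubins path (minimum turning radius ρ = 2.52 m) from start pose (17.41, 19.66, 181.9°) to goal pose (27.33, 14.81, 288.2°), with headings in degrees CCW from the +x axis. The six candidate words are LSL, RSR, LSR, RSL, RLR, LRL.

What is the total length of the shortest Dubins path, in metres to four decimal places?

18.6933 m

Let ψ = atan2(Δy, Δx) = atan2(-4.85, 9.92) = -26.0545° be the start→goal bearing.
Normalize: d = |goal − start| / ρ = 11.042142/2.52 = 4.381802, α = (θ_start − ψ) mod 360° = 207.9545° = 3.629491 rad, β = (θ_goal − ψ) mod 360° = 314.2545° = 5.484776 rad.
Common terms: sin α = -0.468771, cos α = -0.883320, sin β = -0.716247, cos β = 0.697847, cos(α−β) = -0.280667, d² = 19.200192. Work in radians in the unit-radius frame; every candidate has L = ρ·(t + p + q).
LSL: p² = 2 + d² − 2cos(α−β) + 2d(sin α − sin β) = 23.930308; p = √p² = 4.891861; φ = atan2(cos β − cos α, d + sin α − sin β) = 0.329134 rad; t = (φ − α) mod 2π = 2.982828 rad, q = (β − φ) mod 2π = 5.155642 rad → L = 2.52·(2.982828 + 4.891861 + 5.155642) = 2.52·13.030332 = 32.836436 m
RSR: p² = 2 + d² − 2cos(α−β) + 2d(sin β − sin α) = 19.592743; p = √p² = 4.426369; φ = atan2(cos α − cos β, d − sin α + sin β) = -0.365285 rad; t = (α − φ) mod 2π = 3.994776 rad, q = (φ − β) mod 2π = 0.433124 rad → L = 2.52·(3.994776 + 4.426369 + 0.433124) = 2.52·8.854269 = 22.312759 m
LSR: p² = d² − 2 + 2cos(α−β) + 2d(sin α + sin β) = 6.253834; p = √p² = 2.500767; φ = atan2(−cos α − cos β, d + sin α + sin β) − atan2(−2, p) = 0.732545 rad; t = (φ − α) mod 2π = 3.386239 rad, q = (φ − β) mod 2π = 1.530954 rad → L = 2.52·(3.386239 + 2.500767 + 1.530954) = 2.52·7.417960 = 18.693258 m
RSL: p² = d² − 2 + 2cos(α−β) − 2d(sin α + sin β) = 27.023884; p = √p² = 5.198450; φ = atan2(cos α + cos β, d − sin α − sin β) − atan2(2, p) = -0.400579 rad; t = (α − φ) mod 2π = 4.030070 rad, q = (β − φ) mod 2π = 5.885355 rad → L = 2.52·(4.030070 + 5.198450 + 5.885355) = 2.52·15.113876 = 38.086966 m
RLR: c = (6 − d² + 2cos(α−β) + 2d(sin α − sin β))/8 = -1.449093, |c| > 1 → infeasible
LRL: c = (6 − d² + 2cos(α−β) − 2d(sin α − sin β))/8 = -1.991288, |c| > 1 → infeasible
Shortest: LSR with L = 18.693258 m ≈ 18.6933 m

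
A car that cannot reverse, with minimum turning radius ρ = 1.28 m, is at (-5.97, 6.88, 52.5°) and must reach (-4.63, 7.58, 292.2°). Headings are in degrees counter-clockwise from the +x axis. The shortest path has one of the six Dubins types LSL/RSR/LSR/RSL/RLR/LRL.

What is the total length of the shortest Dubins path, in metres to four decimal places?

9.3991 m

Let ψ = atan2(Δy, Δx) = atan2(0.70, 1.34) = 27.5820° be the start→goal bearing.
Normalize: d = |goal − start| / ρ = 1.511820/1.28 = 1.181109, α = (θ_start − ψ) mod 360° = 24.9180° = 0.434901 rad, β = (θ_goal − ψ) mod 360° = 264.6180° = 4.618455 rad.
Common terms: sin α = 0.421320, cos α = 0.906912, sin β = -0.995591, cos β = -0.093796, cos(α−β) = -0.504528, d² = 1.395020. Work in radians in the unit-radius frame; every candidate has L = ρ·(t + p + q).
LSL: p² = 2 + d² − 2cos(α−β) + 2d(sin α − sin β) = 7.751130; p = √p² = 2.784085; φ = atan2(cos β − cos α, d + sin α − sin β) = -0.367666 rad; t = (φ − α) mod 2π = 5.480618 rad, q = (β − φ) mod 2π = 4.986121 rad → L = 1.28·(5.480618 + 2.784085 + 4.986121) = 1.28·13.250825 = 16.961056 m
RSR: p² = 2 + d² − 2cos(α−β) + 2d(sin β − sin α) = 1.057019; p = √p² = 1.028114; φ = atan2(cos α − cos β, d − sin α + sin β) = 1.802210 rad; t = (α − φ) mod 2π = 4.915876 rad, q = (φ − β) mod 2π = 3.466941 rad → L = 1.28·(4.915876 + 1.028114 + 3.466941) = 1.28·9.410931 = 12.045991 m
LSR: p² = d² − 2 + 2cos(α−β) + 2d(sin α + sin β) = -2.970590 < 0 → infeasible
RSL: p² = d² − 2 + 2cos(α−β) − 2d(sin α + sin β) = -0.257482 < 0 → infeasible
RLR: c = (6 − d² + 2cos(α−β) + 2d(sin α − sin β))/8 = 0.867873; p = 2π − arccos c = 5.763293 rad; φ = atan2(cos α − cos β, d − sin α + sin β) = 1.802210 rad; t = (α − φ + p/2) mod 2π = 1.514337 rad, q = (α − β − t + p) mod 2π = 0.065402 rad → L = 1.28·(1.514337 + 5.763293 + 0.065402) = 1.28·7.343031 = 9.399080 m
LRL: c = (6 − d² + 2cos(α−β) − 2d(sin α − sin β))/8 = 0.031109; p = 2π − arccos c = 4.743503 rad; φ = atan2(cos β − cos α, d + sin α − sin β) = -0.367666 rad; t = (φ − α + p/2) mod 2π = 1.569184 rad, q = (β − α − t + p) mod 2π = 1.074687 rad → L = 1.28·(1.569184 + 4.743503 + 1.074687) = 1.28·7.387374 = 9.455839 m
Shortest: RLR with L = 9.399080 m ≈ 9.3991 m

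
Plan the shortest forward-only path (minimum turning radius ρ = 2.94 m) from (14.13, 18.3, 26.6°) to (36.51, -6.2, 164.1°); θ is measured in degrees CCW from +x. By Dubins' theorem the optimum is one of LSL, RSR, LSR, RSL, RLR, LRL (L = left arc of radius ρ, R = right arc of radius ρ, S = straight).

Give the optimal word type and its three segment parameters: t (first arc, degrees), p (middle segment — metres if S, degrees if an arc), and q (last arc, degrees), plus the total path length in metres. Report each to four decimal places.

Let ψ = atan2(Δy, Δx) = atan2(-24.50, 22.38) = -47.5893° be the start→goal bearing.
Normalize: d = |goal − start| / ρ = 33.183044/2.94 = 11.286750, α = (θ_start − ψ) mod 360° = 74.1893° = 1.294847 rad, β = (θ_goal − ψ) mod 360° = 211.6893° = 3.694675 rad.
Common terms: sin α = 0.962167, cos α = 0.272461, sin β = -0.525312, cos β = -0.850910, cos(α−β) = -0.737277, d² = 127.390717. Work in radians in the unit-radius frame; every candidate has L = ρ·(t + p + q).
LSL: p² = 2 + d² − 2cos(α−β) + 2d(sin α − sin β) = 164.442878; p = √p² = 12.823528; φ = atan2(cos β − cos α, d + sin α − sin β) = -0.087715 rad; t = (φ − α) mod 2π = 4.900624 rad, q = (β − φ) mod 2π = 3.782389 rad → L = 2.94·(4.900624 + 12.823528 + 3.782389) = 2.94·21.506541 = 63.229232 m
RSR: p² = 2 + d² − 2cos(α−β) + 2d(sin β − sin α) = 97.287665; p = √p² = 9.863451; φ = atan2(cos α − cos β, d − sin α + sin β) = 0.114140 rad; t = (α − φ) mod 2π = 1.180707 rad, q = (φ − β) mod 2π = 2.702651 rad → L = 2.94·(1.180707 + 9.863451 + 2.702651) = 2.94·13.746809 = 40.415617 m
LSR: p² = d² − 2 + 2cos(α−β) + 2d(sin α + sin β) = 133.777504; p = √p² = 11.566223; φ = atan2(−cos α − cos β, d + sin α + sin β) − atan2(−2, p) = 0.220525 rad; t = (φ − α) mod 2π = 5.208863 rad, q = (φ − β) mod 2π = 2.809035 rad → L = 2.94·(5.208863 + 11.566223 + 2.809035) = 2.94·19.584121 = 57.577316 m
RSL: p² = d² − 2 + 2cos(α−β) − 2d(sin α + sin β) = 114.054820; p = √p² = 10.679645; φ = atan2(cos α + cos β, d − sin α − sin β) − atan2(2, p) = -0.238391 rad; t = (α − φ) mod 2π = 1.533238 rad, q = (β − φ) mod 2π = 3.933066 rad → L = 2.94·(1.533238 + 10.679645 + 3.933066) = 2.94·16.145949 = 47.469090 m
RLR: c = (6 − d² + 2cos(α−β) + 2d(sin α − sin β))/8 = -11.160958, |c| > 1 → infeasible
LRL: c = (6 − d² + 2cos(α−β) − 2d(sin α − sin β))/8 = -19.555360, |c| > 1 → infeasible
Shortest: RSR with L = 40.415617 m ≈ 40.4156 m
Convert RSR to answer units (arcs ×180/π): t = 1.180707·180/π = 67.6495°, p = ρ·p = 2.94·9.863451 = 28.9985 m, q = 2.702651·180/π = 154.8505°, L = 40.4156 m.

RSR: t = 67.6495°, p = 28.9985 m, q = 154.8505°, L = 40.4156 m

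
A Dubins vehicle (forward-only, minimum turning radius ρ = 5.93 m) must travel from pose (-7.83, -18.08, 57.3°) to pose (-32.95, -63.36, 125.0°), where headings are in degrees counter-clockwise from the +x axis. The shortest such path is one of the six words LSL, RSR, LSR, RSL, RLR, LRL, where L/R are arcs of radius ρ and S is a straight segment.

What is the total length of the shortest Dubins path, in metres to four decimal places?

76.4418 m

Let ψ = atan2(Δy, Δx) = atan2(-45.28, -25.12) = -119.0202° be the start→goal bearing.
Normalize: d = |goal − start| / ρ = 51.781201/5.93 = 8.732074, α = (θ_start − ψ) mod 360° = 176.3202° = 3.077368 rad, β = (θ_goal − ψ) mod 360° = 244.0202° = 4.258956 rad.
Common terms: sin α = 0.064180, cos α = -0.997938, sin β = -0.898949, cos β = -0.438054, cos(α−β) = 0.379456, d² = 76.249123. Work in radians in the unit-radius frame; every candidate has L = ρ·(t + p + q).
LSL: p² = 2 + d² − 2cos(α−β) + 2d(sin α − sin β) = 94.310437; p = √p² = 9.711356; φ = atan2(cos β − cos α, d + sin α − sin β) = 0.057685 rad; t = (φ − α) mod 2π = 3.263502 rad, q = (β − φ) mod 2π = 4.201272 rad → L = 5.93·(3.263502 + 9.711356 + 4.201272) = 5.93·17.176129 = 101.854447 m
RSR: p² = 2 + d² − 2cos(α−β) + 2d(sin β − sin α) = 60.669985; p = √p² = 7.789094; φ = atan2(cos α − cos β, d − sin α + sin β) = -0.071943 rad; t = (α − φ) mod 2π = 3.149311 rad, q = (φ − β) mod 2π = 1.952287 rad → L = 5.93·(3.149311 + 7.789094 + 1.952287) = 5.93·12.890691 = 76.441800 m
LSR: p² = d² − 2 + 2cos(α−β) + 2d(sin α + sin β) = 60.429517; p = √p² = 7.773642; φ = atan2(−cos α − cos β, d + sin α + sin β) − atan2(−2, p) = 0.431686 rad; t = (φ − α) mod 2π = 3.637503 rad, q = (φ − β) mod 2π = 2.455915 rad → L = 5.93·(3.637503 + 7.773642 + 2.455915) = 5.93·13.867061 = 82.231673 m
RSL: p² = d² − 2 + 2cos(α−β) − 2d(sin α + sin β) = 89.586555; p = √p² = 9.465017; φ = atan2(cos α + cos β, d − sin α − sin β) − atan2(2, p) = -0.357230 rad; t = (α − φ) mod 2π = 3.434598 rad, q = (β − φ) mod 2π = 4.616186 rad → L = 5.93·(3.434598 + 9.465017 + 4.616186) = 5.93·17.515802 = 103.868704 m
RLR: c = (6 − d² + 2cos(α−β) + 2d(sin α − sin β))/8 = -6.583748, |c| > 1 → infeasible
LRL: c = (6 − d² + 2cos(α−β) − 2d(sin α − sin β))/8 = -10.788805, |c| > 1 → infeasible
Shortest: RSR with L = 76.441800 m ≈ 76.4418 m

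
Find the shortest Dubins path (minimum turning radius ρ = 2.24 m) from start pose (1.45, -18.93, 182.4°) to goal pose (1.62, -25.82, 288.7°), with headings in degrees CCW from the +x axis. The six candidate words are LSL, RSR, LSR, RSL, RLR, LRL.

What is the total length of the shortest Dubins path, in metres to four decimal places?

Let ψ = atan2(Δy, Δx) = atan2(-6.89, 0.17) = -88.5866° be the start→goal bearing.
Normalize: d = |goal − start| / ρ = 6.892097/2.24 = 3.076829, α = (θ_start − ψ) mod 360° = 270.9866° = 4.729608 rad, β = (θ_goal − ψ) mod 360° = 17.2866° = 0.301708 rad.
Common terms: sin α = -0.999852, cos α = 0.017219, sin β = 0.297152, cos β = 0.954830, cos(α−β) = -0.280667, d² = 9.466877. Work in radians in the unit-radius frame; every candidate has L = ρ·(t + p + q).
LSL: p² = 2 + d² − 2cos(α−β) + 2d(sin α − sin β) = 4.046895; p = √p² = 2.011690; φ = atan2(cos β − cos α, d + sin α − sin β) = 0.484857 rad; t = (φ − α) mod 2π = 2.038434 rad, q = (β − φ) mod 2π = 6.100037 rad → L = 2.24·(2.038434 + 2.011690 + 6.100037) = 2.24·10.150160 = 22.736358 m
RSR: p² = 2 + d² − 2cos(α−β) + 2d(sin β − sin α) = 20.009525; p = √p² = 4.473201; φ = atan2(cos α − cos β, d − sin α + sin β) = -0.211172 rad; t = (α − φ) mod 2π = 4.940781 rad, q = (φ − β) mod 2π = 5.770305 rad → L = 2.24·(4.940781 + 4.473201 + 5.770305) = 2.24·15.184286 = 34.012802 m
LSR: p² = d² − 2 + 2cos(α−β) + 2d(sin α + sin β) = 2.581367; p = √p² = 1.606663; φ = atan2(−cos α − cos β, d + sin α + sin β) − atan2(−2, p) = 0.505415 rad; t = (φ − α) mod 2π = 2.058992 rad, q = (φ − β) mod 2π = 0.203707 rad → L = 2.24·(2.058992 + 1.606663 + 0.203707) = 2.24·3.869361 = 8.667369 m
RSL: p² = d² − 2 + 2cos(α−β) − 2d(sin α + sin β) = 11.229719; p = √p² = 3.351077; φ = atan2(cos α + cos β, d − sin α − sin β) − atan2(2, p) = -0.286348 rad; t = (α − φ) mod 2π = 5.015956 rad, q = (β − φ) mod 2π = 0.588056 rad → L = 2.24·(5.015956 + 3.351077 + 0.588056) = 2.24·8.955090 = 20.059402 m
RLR: c = (6 − d² + 2cos(α−β) + 2d(sin α − sin β))/8 = -1.501191, |c| > 1 → infeasible
LRL: c = (6 − d² + 2cos(α−β) − 2d(sin α − sin β))/8 = 0.494138; p = 2π − arccos c = 5.229232 rad; φ = atan2(cos β − cos α, d + sin α − sin β) = 0.484857 rad; t = (φ − α + p/2) mod 2π = 4.653050 rad, q = (β − α − t + p) mod 2π = 2.431467 rad → L = 2.24·(4.653050 + 5.229232 + 2.431467) = 2.24·12.313749 = 27.582799 m
Shortest: LSR with L = 8.667369 m ≈ 8.6674 m

8.6674 m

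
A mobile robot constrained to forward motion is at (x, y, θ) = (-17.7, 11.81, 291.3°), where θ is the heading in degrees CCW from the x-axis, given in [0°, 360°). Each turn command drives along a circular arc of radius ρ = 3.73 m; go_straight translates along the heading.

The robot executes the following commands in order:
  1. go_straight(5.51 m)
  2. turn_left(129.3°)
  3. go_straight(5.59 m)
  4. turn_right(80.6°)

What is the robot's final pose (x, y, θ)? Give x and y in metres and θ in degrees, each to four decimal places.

set_pose: (x, y, θ) = (-17.7000, 11.8100, 291.3000°), ρ = 3.73
go_straight(5.51): x += 5.51·cos θ, y += 5.51·sin θ → (-15.6985, 6.6764, 291.3000°)
turn_left(129.3°): centre at ρ to the left, rotate +129.3° → (-8.9736, 6.2002, 420.6000° ≡ 60.6000°)
go_straight(5.59): x += 5.59·cos θ, y += 5.59·sin θ → (-6.2295, 11.0703, 60.6000°)
turn_right(80.6°): centre at ρ to the right, rotate −80.6° → (-1.7041, 12.7443, -20.0000° ≡ 340.0000°)

(-1.7041, 12.7443, 340.0000°)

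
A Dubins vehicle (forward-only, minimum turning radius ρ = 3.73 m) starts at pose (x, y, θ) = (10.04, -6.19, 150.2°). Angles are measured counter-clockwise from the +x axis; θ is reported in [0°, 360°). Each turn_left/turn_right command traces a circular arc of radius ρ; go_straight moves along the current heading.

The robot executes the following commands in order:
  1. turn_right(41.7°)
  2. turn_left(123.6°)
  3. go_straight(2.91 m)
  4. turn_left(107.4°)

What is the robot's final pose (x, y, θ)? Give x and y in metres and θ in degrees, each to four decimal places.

(1.7254, -11.1103, 339.5000°)

set_pose: (x, y, θ) = (10.0400, -6.1900, 150.2000°), ρ = 3.73
turn_right(41.7°): centre at ρ to the right, rotate −41.7° → (8.3565, -4.1368, 108.5000°)
turn_left(123.6°): centre at ρ to the left, rotate +123.6° → (1.8759, -3.0290, 232.1000°)
go_straight(2.91): x += 2.91·cos θ, y += 2.91·sin θ → (0.0884, -5.3253, 232.1000°)
turn_left(107.4°): centre at ρ to the left, rotate +107.4° → (1.7254, -11.1103, 339.5000°)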